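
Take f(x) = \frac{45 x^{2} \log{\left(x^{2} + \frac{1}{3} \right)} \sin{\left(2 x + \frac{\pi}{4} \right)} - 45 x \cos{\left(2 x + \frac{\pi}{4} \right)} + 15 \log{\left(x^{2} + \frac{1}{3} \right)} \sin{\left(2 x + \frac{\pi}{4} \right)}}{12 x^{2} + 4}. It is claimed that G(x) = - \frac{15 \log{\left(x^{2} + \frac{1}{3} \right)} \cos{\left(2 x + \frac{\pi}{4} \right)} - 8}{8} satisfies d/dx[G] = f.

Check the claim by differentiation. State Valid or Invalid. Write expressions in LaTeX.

Valid. The derivative of G reproduces f.

d/dx[G] = \frac{45 x^{2} \log{\left(x^{2} + \frac{1}{3} \right)} \sin{\left(2 x + \frac{\pi}{4} \right)} - 45 x \cos{\left(2 x + \frac{\pi}{4} \right)} + 15 \log{\left(x^{2} + \frac{1}{3} \right)} \sin{\left(2 x + \frac{\pi}{4} \right)}}{12 x^{2} + 4}
This equals f(x) exactly, so the claim holds.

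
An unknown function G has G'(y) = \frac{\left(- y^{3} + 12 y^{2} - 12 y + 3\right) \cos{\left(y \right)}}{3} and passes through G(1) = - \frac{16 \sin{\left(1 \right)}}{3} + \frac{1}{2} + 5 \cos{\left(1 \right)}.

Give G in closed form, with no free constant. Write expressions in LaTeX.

G(y) = - \frac{y^{3} \sin{\left(y \right)}}{3} + 4 y^{2} \sin{\left(y \right)} - y^{2} \cos{\left(y \right)} - 2 y \sin{\left(y \right)} + 8 y \cos{\left(y \right)} - 7 \sin{\left(y \right)} - 2 \cos{\left(y \right)} + \frac{1}{2}

Check a candidate G(y) by differentiating: d/dy[G] must match the given G'(y).
A general antiderivative is - \frac{y^{3} \sin{\left(y \right)}}{3} + 4 y^{2} \sin{\left(y \right)} - y^{2} \cos{\left(y \right)} - 2 y \sin{\left(y \right)} + 8 y \cos{\left(y \right)} - 7 \sin{\left(y \right)} - 2 \cos{\left(y \right)} + C.
The condition gives C = - \frac{16 \sin{\left(1 \right)}}{3} + \frac{1}{2} + 5 \cos{\left(1 \right)} - (- \frac{16 \sin{\left(1 \right)}}{3} + 5 \cos{\left(1 \right)}) = \frac{1}{2}.
So G(y) = - \frac{y^{3} \sin{\left(y \right)}}{3} + 4 y^{2} \sin{\left(y \right)} - y^{2} \cos{\left(y \right)} - 2 y \sin{\left(y \right)} + 8 y \cos{\left(y \right)} - 7 \sin{\left(y \right)} - 2 \cos{\left(y \right)} + \frac{1}{2}.
Check: d/dy[- \frac{y^{3} \sin{\left(y \right)}}{3} + 4 y^{2} \sin{\left(y \right)} - y^{2} \cos{\left(y \right)} - 2 y \sin{\left(y \right)} + 8 y \cos{\left(y \right)} - 7 \sin{\left(y \right)} - 2 \cos{\left(y \right)} + \frac{1}{2}] = - \frac{y^{3} \cos{\left(y \right)}}{3} + 4 y^{2} \cos{\left(y \right)} - 4 y \cos{\left(y \right)} + \cos{\left(y \right)}, which equals G'(y).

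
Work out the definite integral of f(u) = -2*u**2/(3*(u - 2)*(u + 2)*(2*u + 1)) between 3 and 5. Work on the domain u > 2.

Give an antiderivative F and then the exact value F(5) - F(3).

Factor the denominator (3*(u - 2)*(u + 2)*(2*u + 1)) and decompose: f = 2/(45*(2*u + 1)) - 2/(9*(u + 2)) - 2/(15*(u - 2)); each piece integrates to a log, atan, or power term.
F(u) = -2*log(u - 2)/15 + log(u + 1/2)/45 - 2*log(u + 2)/9 is an antiderivative of f.
Check: d/du[-2*log(u - 2)/15 + log(u + 1/2)/45 - 2*log(u + 2)/9] = -2*u**2/(6*u**3 + 3*u**2 - 24*u - 12), which equals f(u).
F(5) = -2*log(7)/9 - 2*log(3)/15 + log(11/2)/45; F(3) = -2*log(5)/9 + log(7/2)/45.
Integral = F(5) - F(3) = -2*log(7)/9 - 2*log(3)/15 - log(7/2)/45 + log(11/2)/45 + 2*log(5)/9.

Antiderivative: F(u) = -2*log(u - 2)/15 + log(u + 1/2)/45 - 2*log(u + 2)/9; value = -2*log(7)/9 - 2*log(3)/15 - log(7/2)/45 + log(11/2)/45 + 2*log(5)/9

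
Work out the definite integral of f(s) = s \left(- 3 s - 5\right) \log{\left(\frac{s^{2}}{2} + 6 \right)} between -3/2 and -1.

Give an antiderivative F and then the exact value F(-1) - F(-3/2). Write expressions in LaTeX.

Antiderivative: F(s) = \frac{4 s^{3} + 3 s^{2} \left(- 2 s - 5\right) \log{\left(\frac{s^{2}}{2} + 6 \right)} + 15 s^{2} - 144 s - 180 \log{\left(s^{2} + 12 \right)} + 288 \sqrt{3} \operatorname{atan}{\left(\frac{\sqrt{3} s}{6} \right)}}{6}; value = - 30 \log{\left(13 \right)} - 48 \sqrt{3} \operatorname{atan}{\left(\frac{\sqrt{3}}{6} \right)} - \frac{325}{24} - \frac{3 \log{\left(\frac{13}{2} \right)}}{2} + \frac{9 \log{\left(\frac{57}{8} \right)}}{4} + 48 \sqrt{3} \operatorname{atan}{\left(\frac{\sqrt{3}}{4} \right)} + 30 \log{\left(\frac{57}{4} \right)}

Check any antiderivative F(s) by computing F'(s) and comparing it with f(s).
F(s) = \frac{4 s^{3} + 3 s^{2} \left(- 2 s - 5\right) \log{\left(\frac{s^{2}}{2} + 6 \right)} + 15 s^{2} - 144 s - 180 \log{\left(s^{2} + 12 \right)} + 288 \sqrt{3} \operatorname{atan}{\left(\frac{\sqrt{3} s}{6} \right)}}{6} is an antiderivative of f.
Check: d/ds[\frac{4 s^{3} + 3 s^{2} \left(- 2 s - 5\right) \log{\left(\frac{s^{2}}{2} + 6 \right)} + 15 s^{2} - 144 s - 180 \log{\left(s^{2} + 12 \right)} + 288 \sqrt{3} \operatorname{atan}{\left(\frac{\sqrt{3} s}{6} \right)}}{6}] = - 3 s^{2} \log{\left(\frac{s^{2}}{2} + 6 \right)} - 5 s \log{\left(\frac{s^{2}}{2} + 6 \right)}, which equals f(s).
F(-1) = - 30 \log{\left(13 \right)} - 48 \sqrt{3} \operatorname{atan}{\left(\frac{\sqrt{3}}{6} \right)} - \frac{3 \log{\left(\frac{13}{2} \right)}}{2} + \frac{155}{6}; F(-3/2) = - 30 \log{\left(\frac{57}{4} \right)} - 48 \sqrt{3} \operatorname{atan}{\left(\frac{\sqrt{3}}{4} \right)} - \frac{9 \log{\left(\frac{57}{8} \right)}}{4} + \frac{315}{8}.
Integral = F(-1) - F(-3/2) = - 30 \log{\left(13 \right)} - 48 \sqrt{3} \operatorname{atan}{\left(\frac{\sqrt{3}}{6} \right)} - \frac{325}{24} - \frac{3 \log{\left(\frac{13}{2} \right)}}{2} + \frac{9 \log{\left(\frac{57}{8} \right)}}{4} + 48 \sqrt{3} \operatorname{atan}{\left(\frac{\sqrt{3}}{4} \right)} + 30 \log{\left(\frac{57}{4} \right)}.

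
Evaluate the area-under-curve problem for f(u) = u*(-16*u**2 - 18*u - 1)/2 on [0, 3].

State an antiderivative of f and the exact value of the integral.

Differentiate the proposed F(u) back; it has to land on f(u) exactly.
F(u) = -2*u**4 - 3*u**3 - u**2/4 is an antiderivative of f.
Check: d/du[-2*u**4 - 3*u**3 - u**2/4] = -8*u**3 - 9*u**2 - u/2, which equals f(u).
F(3) = -981/4; F(0) = 0.
Integral = F(3) - F(0) = -981/4.

Antiderivative: F(u) = -2*u**4 - 3*u**3 - u**2/4; value = -981/4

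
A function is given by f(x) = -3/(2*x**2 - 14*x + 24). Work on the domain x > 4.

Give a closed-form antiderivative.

An antiderivative is F(x) = -3*log(x - 4)/2 + 3*log(x - 3)/2.

The denominator factors as 2*(x - 4)*(x - 3); partial fractions split f into directly integrable pieces: 3/(2*(x - 3)) - 3/(2*(x - 4)).
Check: d/dx[-3*log(x - 4)/2 + 3*log(x - 3)/2] = -3/(2*x**2 - 14*x + 24) = f(x).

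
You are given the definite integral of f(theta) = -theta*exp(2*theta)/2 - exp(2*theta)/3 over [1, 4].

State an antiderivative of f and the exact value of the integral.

f has the shape u'v + uv' for u = -theta/4 - 1/24 and v = exp(2*theta) — it is the derivative of the product u*v.
F(theta) = -theta*exp(2*theta)/4 - exp(2*theta)/24 is an antiderivative of f.
Check: d/dtheta[-theta*exp(2*theta)/4 - exp(2*theta)/24] = -theta*exp(2*theta)/2 - exp(2*theta)/3 = f(theta).
F(4) = -25*exp(8)/24; F(1) = -7*exp(2)/24.
Integral = F(4) - F(1) = -25*exp(8)/24 + 7*exp(2)/24.

Antiderivative: F(theta) = -theta*exp(2*theta)/4 - exp(2*theta)/24; value = -25*exp(8)/24 + 7*exp(2)/24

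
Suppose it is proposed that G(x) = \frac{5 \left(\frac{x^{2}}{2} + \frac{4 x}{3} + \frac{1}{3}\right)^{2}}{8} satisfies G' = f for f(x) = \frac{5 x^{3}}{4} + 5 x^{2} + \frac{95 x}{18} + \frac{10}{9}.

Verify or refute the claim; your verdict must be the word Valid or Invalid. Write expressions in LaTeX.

d/dx[G] = \frac{5 x^{3}}{8} + \frac{5 x^{2}}{2} + \frac{95 x}{36} + \frac{5}{9}
d/dx[G] - f(x) = - \frac{5 x^{3}}{8} - \frac{5 x^{2}}{2} - \frac{95 x}{36} - \frac{5}{9} != 0.

Invalid: d/dx[G] - f = - \frac{5 x^{3}}{8} - \frac{5 x^{2}}{2} - \frac{95 x}{36} - \frac{5}{9}, which is not 0.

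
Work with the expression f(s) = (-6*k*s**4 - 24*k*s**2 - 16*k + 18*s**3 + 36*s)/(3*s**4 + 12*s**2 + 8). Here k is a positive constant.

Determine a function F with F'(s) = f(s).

A first test for any F(s): its s-derivative must equal f(s) identically.
Check: d/ds[(-4*k*s + 3*log(s**4/2 + 2*s**2 + 4/3))/2] = (-6*k*s**4 - 24*k*s**2 - 16*k + 18*s**3 + 36*s)/(3*s**4 + 12*s**2 + 8) = f(s).

An antiderivative is F(s) = (-4*k*s + 3*log(s**4/2 + 2*s**2 + 4/3))/2.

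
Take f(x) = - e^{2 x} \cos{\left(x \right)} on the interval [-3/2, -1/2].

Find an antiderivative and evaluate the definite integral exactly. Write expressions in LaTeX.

Antiderivative: F(x) = - \frac{e^{2 x} \sin{\left(x \right)}}{5} - \frac{2 e^{2 x} \cos{\left(x \right)}}{5}; value = - \frac{2 \cos{\left(\frac{1}{2} \right)}}{5 e} - \frac{\sin{\left(\frac{3}{2} \right)}}{5 e^{3}} + \frac{2 \cos{\left(\frac{3}{2} \right)}}{5 e^{3}} + \frac{\sin{\left(\frac{1}{2} \right)}}{5 e}

An antiderivative F(x) passes only if d/dx[F] lands on f(x) exactly.
F(x) = - \frac{e^{2 x} \sin{\left(x \right)}}{5} - \frac{2 e^{2 x} \cos{\left(x \right)}}{5} is an antiderivative of f.
Check: d/dx[- \frac{e^{2 x} \sin{\left(x \right)}}{5} - \frac{2 e^{2 x} \cos{\left(x \right)}}{5}] = - e^{2 x} \cos{\left(x \right)} = f(x).
F(-1/2) = - \frac{2 \cos{\left(\frac{1}{2} \right)}}{5 e} + \frac{\sin{\left(\frac{1}{2} \right)}}{5 e}; F(-3/2) = - \frac{2 \cos{\left(\frac{3}{2} \right)}}{5 e^{3}} + \frac{\sin{\left(\frac{3}{2} \right)}}{5 e^{3}}.
Integral = F(-1/2) - F(-3/2) = - \frac{2 \cos{\left(\frac{1}{2} \right)}}{5 e} - \frac{\sin{\left(\frac{3}{2} \right)}}{5 e^{3}} + \frac{2 \cos{\left(\frac{3}{2} \right)}}{5 e^{3}} + \frac{\sin{\left(\frac{1}{2} \right)}}{5 e}.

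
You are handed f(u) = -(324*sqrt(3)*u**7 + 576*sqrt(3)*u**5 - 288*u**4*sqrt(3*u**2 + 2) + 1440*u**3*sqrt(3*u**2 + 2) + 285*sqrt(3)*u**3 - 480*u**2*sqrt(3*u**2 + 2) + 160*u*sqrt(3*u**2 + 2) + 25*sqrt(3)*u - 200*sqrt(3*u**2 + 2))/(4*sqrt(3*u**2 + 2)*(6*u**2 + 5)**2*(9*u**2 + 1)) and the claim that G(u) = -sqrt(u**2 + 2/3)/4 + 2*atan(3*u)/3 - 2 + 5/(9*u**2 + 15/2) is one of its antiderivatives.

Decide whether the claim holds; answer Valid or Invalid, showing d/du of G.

d/du[G] = (-324*sqrt(3)*u**7 - 576*sqrt(3)*u**5 + 288*u**4*sqrt(3*u**2 + 2) - 1440*u**3*sqrt(3*u**2 + 2) - 285*sqrt(3)*u**3 + 480*u**2*sqrt(3*u**2 + 2) - 160*u*sqrt(3*u**2 + 2) - 25*sqrt(3)*u + 200*sqrt(3*u**2 + 2))/(1296*u**6*sqrt(3*u**2 + 2) + 2304*u**4*sqrt(3*u**2 + 2) + 1140*u**2*sqrt(3*u**2 + 2) + 100*sqrt(3*u**2 + 2))
This equals f(u) exactly, so the claim holds.

Valid: G'(u) = f(u).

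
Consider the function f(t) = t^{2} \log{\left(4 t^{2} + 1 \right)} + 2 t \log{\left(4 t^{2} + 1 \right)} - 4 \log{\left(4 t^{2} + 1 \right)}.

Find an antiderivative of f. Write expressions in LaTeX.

An antiderivative is F(t) = - \frac{2 t^{3}}{9} - t^{2} + \frac{49 t}{6} + \left(\frac{t^{3}}{3} + t^{2} - 4 t\right) \log{\left(4 t^{2} + 1 \right)} + \frac{\log{\left(t^{2} + \frac{1}{4} \right)}}{4} - \frac{49 \operatorname{atan}{\left(2 t \right)}}{12}.

The integrand splits into summands that can be handled one at a time.
Check: d/dt[- \frac{2 t^{3}}{9} - t^{2} + \frac{49 t}{6} + \left(\frac{t^{3}}{3} + t^{2} - 4 t\right) \log{\left(4 t^{2} + 1 \right)} + \frac{\log{\left(t^{2} + \frac{1}{4} \right)}}{4} - \frac{49 \operatorname{atan}{\left(2 t \right)}}{12}] = t^{2} \log{\left(4 t^{2} + 1 \right)} + 2 t \log{\left(4 t^{2} + 1 \right)} - 4 \log{\left(4 t^{2} + 1 \right)} = f(t).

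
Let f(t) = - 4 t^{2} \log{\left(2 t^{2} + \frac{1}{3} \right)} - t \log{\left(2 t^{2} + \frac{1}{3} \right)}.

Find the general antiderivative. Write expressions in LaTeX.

The integrand splits into summands that can be handled one at a time.
Check: d/dt[- \frac{144 t^{3} \log{\left(2 t^{2} + \frac{1}{3} \right)} - 96 t^{3} + 54 t^{2} \log{\left(2 t^{2} + \frac{1}{3} \right)} - 54 t^{2} + 48 t + 9 \log{\left(t^{2} + \frac{1}{6} \right)} - 8 \sqrt{6} \operatorname{atan}{\left(\sqrt{6} t \right)}}{108}] = - 4 t^{2} \log{\left(2 t^{2} + \frac{1}{3} \right)} - t \log{\left(2 t^{2} + \frac{1}{3} \right)} = f(t).

F(t) = - \frac{144 t^{3} \log{\left(2 t^{2} + \frac{1}{3} \right)} - 96 t^{3} + 54 t^{2} \log{\left(2 t^{2} + \frac{1}{3} \right)} - 54 t^{2} + 48 t + 9 \log{\left(t^{2} + \frac{1}{6} \right)} - 8 \sqrt{6} \operatorname{atan}{\left(\sqrt{6} t \right)}}{108} + C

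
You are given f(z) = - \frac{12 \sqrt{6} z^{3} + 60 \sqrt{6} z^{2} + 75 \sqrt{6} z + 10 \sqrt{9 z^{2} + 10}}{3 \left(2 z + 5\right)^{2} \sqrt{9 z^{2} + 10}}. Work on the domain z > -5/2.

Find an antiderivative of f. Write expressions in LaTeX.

An antiderivative F(z) passes only if d/dz[F] lands on f(z) exactly.
Check: d/dz[\frac{- \sqrt{6} \left(2 z + 5\right) \sqrt{9 z^{2} + 10} + 15}{9 \left(2 z + 5\right)}] = \frac{- 12 \sqrt{6} z^{3} - 60 \sqrt{6} z^{2} - 75 \sqrt{6} z - 10 \sqrt{9 z^{2} + 10}}{12 z^{2} \sqrt{9 z^{2} + 10} + 60 z \sqrt{9 z^{2} + 10} + 75 \sqrt{9 z^{2} + 10}}, which equals f(z).

An antiderivative is F(z) = \frac{- \sqrt{6} \left(2 z + 5\right) \sqrt{9 z^{2} + 10} + 15}{9 \left(2 z + 5\right)}.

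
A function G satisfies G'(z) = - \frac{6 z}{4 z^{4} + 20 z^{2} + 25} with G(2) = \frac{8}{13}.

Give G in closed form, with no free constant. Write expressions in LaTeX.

The substitution u = z^{2} + \frac{5}{2} works: G'(z) is exactly (dG/du)*(du/dz) for that inner function.
A general antiderivative is \frac{3}{4 \left(z^{2} + \frac{5}{2}\right)} + C.
The condition gives C = \frac{8}{13} - (\frac{3}{26}) = \frac{1}{2}.
So G(z) = \frac{z^{2} + 4}{2 z^{2} + 5}.
Check: d/dz[\frac{z^{2} + 4}{2 z^{2} + 5}] = - \frac{6 z}{4 z^{4} + 20 z^{2} + 25} = G'(z).

G(z) = \frac{z^{2} + 4}{2 z^{2} + 5}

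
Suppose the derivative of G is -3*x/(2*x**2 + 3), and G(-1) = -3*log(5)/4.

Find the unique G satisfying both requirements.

G(x) = -3*log(2*x**2 + 3)/4

G'(x) matches the chain-rule pattern g'(h)*h' with inner function h(x) = 2*x**2 + 3; substituting u = h(x) collapses the integral.
A general antiderivative is -3*log(2*x**2 + 3)/4 + C.
The condition gives C = -3*log(5)/4 - (-3*log(5)/4) = 0.
So G(x) = -3*log(2*x**2 + 3)/4.
Check: d/dx[-3*log(2*x**2 + 3)/4] = -3*x/(2*x**2 + 3) = G'(x).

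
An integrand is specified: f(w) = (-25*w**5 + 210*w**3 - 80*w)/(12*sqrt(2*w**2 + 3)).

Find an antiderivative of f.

An antiderivative is F(w) = -5*w**4*sqrt(2*w**2 + 3)/24 + 10*w**2*sqrt(2*w**2 + 3)/3 - 40*sqrt(2*w**2 + 3)/3.

Recognize the product-rule pattern: f = u'v + uv' with u = -5*sqrt(2*w**2 + 3)/6, v = (4 - w**2/2)**2, so integration by parts undoes it.
Check: d/dw[-5*w**4*sqrt(2*w**2 + 3)/24 + 10*w**2*sqrt(2*w**2 + 3)/3 - 40*sqrt(2*w**2 + 3)/3] = (-25*w**5 + 210*w**3 - 80*w)/(12*sqrt(2*w**2 + 3)) = f(w).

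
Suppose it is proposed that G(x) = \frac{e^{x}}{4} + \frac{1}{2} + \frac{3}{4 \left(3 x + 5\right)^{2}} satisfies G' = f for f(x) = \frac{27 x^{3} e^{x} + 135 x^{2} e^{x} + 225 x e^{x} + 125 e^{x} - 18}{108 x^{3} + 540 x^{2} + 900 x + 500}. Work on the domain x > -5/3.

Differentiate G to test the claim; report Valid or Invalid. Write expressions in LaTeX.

Valid - the claim checks out under differentiation.

d/dx[G] = \frac{27 x^{3} e^{x} + 135 x^{2} e^{x} + 225 x e^{x} + 125 e^{x} - 18}{108 x^{3} + 540 x^{2} + 900 x + 500}
This equals f(x) exactly, so the claim holds.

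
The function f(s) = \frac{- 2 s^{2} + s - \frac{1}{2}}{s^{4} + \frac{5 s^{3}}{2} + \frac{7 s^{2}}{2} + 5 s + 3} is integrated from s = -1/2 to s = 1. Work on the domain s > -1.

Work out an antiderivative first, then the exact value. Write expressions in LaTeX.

Antiderivative: F(s) = \frac{- 238 \log{\left(s + 1 \right)} + 312 \log{\left(s + \frac{3}{2} \right)} - 37 \log{\left(s^{2} + 2 \right)} + 13 \sqrt{2} \operatorname{atan}{\left(\frac{\sqrt{2} s}{2} \right)}}{102}; value = - \frac{14 \log{\left(2 \right)}}{3} - \frac{37 \log{\left(3 \right)}}{102} + \frac{13 \sqrt{2} \operatorname{atan}{\left(\frac{\sqrt{2}}{4} \right)}}{102} + \frac{13 \sqrt{2} \operatorname{atan}{\left(\frac{\sqrt{2}}{2} \right)}}{102} + \frac{37 \log{\left(\frac{9}{4} \right)}}{102} + \frac{52 \log{\left(\frac{5}{2} \right)}}{17}

The denominator factors as \left(s + 1\right) \left(2 s + 3\right) \left(s^{2} + 2\right); partial fractions split f into directly integrable pieces: - \frac{37 s - 13}{51 \left(s^{2} + 2\right)} + \frac{104}{17 \left(2 s + 3\right)} - \frac{7}{3 \left(s + 1\right)}.
F(s) = \frac{- 238 \log{\left(s + 1 \right)} + 312 \log{\left(s + \frac{3}{2} \right)} - 37 \log{\left(s^{2} + 2 \right)} + 13 \sqrt{2} \operatorname{atan}{\left(\frac{\sqrt{2} s}{2} \right)}}{102} is an antiderivative of f.
Check: d/ds[\frac{- 238 \log{\left(s + 1 \right)} + 312 \log{\left(s + \frac{3}{2} \right)} - 37 \log{\left(s^{2} + 2 \right)} + 13 \sqrt{2} \operatorname{atan}{\left(\frac{\sqrt{2} s}{2} \right)}}{102}] = \frac{- 4 s^{2} + 2 s - 1}{2 s^{4} + 5 s^{3} + 7 s^{2} + 10 s + 6}, which equals f(s).
F(1) = - \frac{7 \log{\left(2 \right)}}{3} - \frac{37 \log{\left(3 \right)}}{102} + \frac{13 \sqrt{2} \operatorname{atan}{\left(\frac{\sqrt{2}}{2} \right)}}{102} + \frac{52 \log{\left(\frac{5}{2} \right)}}{17}; F(-1/2) = - \frac{37 \log{\left(\frac{9}{4} \right)}}{102} - \frac{13 \sqrt{2} \operatorname{atan}{\left(\frac{\sqrt{2}}{4} \right)}}{102} + \frac{7 \log{\left(2 \right)}}{3}.
Integral = F(1) - F(-1/2) = - \frac{14 \log{\left(2 \right)}}{3} - \frac{37 \log{\left(3 \right)}}{102} + \frac{13 \sqrt{2} \operatorname{atan}{\left(\frac{\sqrt{2}}{4} \right)}}{102} + \frac{13 \sqrt{2} \operatorname{atan}{\left(\frac{\sqrt{2}}{2} \right)}}{102} + \frac{37 \log{\left(\frac{9}{4} \right)}}{102} + \frac{52 \log{\left(\frac{5}{2} \right)}}{17}.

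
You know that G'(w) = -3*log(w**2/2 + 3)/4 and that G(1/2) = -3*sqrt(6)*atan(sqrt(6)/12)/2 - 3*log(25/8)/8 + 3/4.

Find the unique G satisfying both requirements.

G(w) = -3*(w*log(w**2/2 + 3) - 2*w + 2*sqrt(6)*atan(sqrt(6)*w/6))/4

Differentiate the proposed G(w) back; it has to land on the given G'(w).
A general antiderivative is -3*w*log(w**2/2 + 3)/4 + 3*w/2 - 3*sqrt(6)*atan(sqrt(6)*w/6)/2 + C.
The condition gives C = -3*sqrt(6)*atan(sqrt(6)/12)/2 - 3*log(25/8)/8 + 3/4 - (-3*sqrt(6)*atan(sqrt(6)/12)/2 - 3*log(25/8)/8 + 3/4) = 0.
So G(w) = -3*(w*log(w**2/2 + 3) - 2*w + 2*sqrt(6)*atan(sqrt(6)*w/6))/4.
Check: d/dw[-3*(w*log(w**2/2 + 3) - 2*w + 2*sqrt(6)*atan(sqrt(6)*w/6))/4] = -3*log(w**2/2 + 3)/4 = G'(w).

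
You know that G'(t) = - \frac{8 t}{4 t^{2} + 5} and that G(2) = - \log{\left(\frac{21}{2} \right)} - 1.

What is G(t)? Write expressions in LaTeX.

G(t) = - \log{\left(2 t^{2} + \frac{5}{2} \right)} - 1

G'(t) matches the chain-rule pattern g'(h)*h' with inner function h(t) = 2 t^{2} + \frac{5}{2}; substituting u = h(t) collapses the integral.
A general antiderivative is - \log{\left(2 t^{2} + \frac{5}{2} \right)} + C.
The condition gives C = - \log{\left(\frac{21}{2} \right)} - 1 - (- \log{\left(\frac{21}{2} \right)}) = -1.
So G(t) = - \log{\left(2 t^{2} + \frac{5}{2} \right)} - 1.
Check: d/dt[- \log{\left(2 t^{2} + \frac{5}{2} \right)} - 1] = - \frac{8 t}{4 t^{2} + 5} = G'(t).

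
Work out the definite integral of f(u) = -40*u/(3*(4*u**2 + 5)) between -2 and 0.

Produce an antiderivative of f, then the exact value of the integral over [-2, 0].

f matches the chain-rule pattern g'(h)*h' with inner function h(u) = 2*u**2 + 5/2; substituting w = h(u) collapses the integral.
F(u) = -5*log(2*u**2 + 5/2)/3 is an antiderivative of f.
Check: d/du[-5*log(2*u**2 + 5/2)/3] = -40*u/(12*u**2 + 15), which equals f(u).
F(0) = -5*log(5/2)/3; F(-2) = -5*log(21/2)/3.
Integral = F(0) - F(-2) = -5*log(5/2)/3 + 5*log(21/2)/3.

Antiderivative: F(u) = -5*log(2*u**2 + 5/2)/3; value = -5*log(5/2)/3 + 5*log(21/2)/3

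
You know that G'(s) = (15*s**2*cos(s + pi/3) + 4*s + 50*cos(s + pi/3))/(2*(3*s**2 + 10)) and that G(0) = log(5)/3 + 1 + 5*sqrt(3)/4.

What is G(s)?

G(s) = (2*log(3*s**2/2 + 5) + 15*sin(s + pi/3) + 6)/6

Since d/ds undoes antidifferentiation here, G(s) must give back the stated G'(s).
A general antiderivative is log(3*s**2/2 + 5)/3 + 5*sin(s + pi/3)/2 + C.
The condition gives C = log(5)/3 + 1 + 5*sqrt(3)/4 - (log(5)/3 + 5*sqrt(3)/4) = 1.
So G(s) = (2*log(3*s**2/2 + 5) + 15*sin(s + pi/3) + 6)/6.
Check: d/ds[(2*log(3*s**2/2 + 5) + 15*sin(s + pi/3) + 6)/6] = (15*s**2*cos(s + pi/3) + 4*s + 50*cos(s + pi/3))/(6*s**2 + 20), which equals G'(s).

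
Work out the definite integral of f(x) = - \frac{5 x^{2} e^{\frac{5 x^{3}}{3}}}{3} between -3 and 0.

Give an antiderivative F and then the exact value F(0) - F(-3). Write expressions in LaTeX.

Antiderivative: F(x) = - \frac{e^{\frac{5 x^{3}}{3}}}{3}; value = - \frac{1}{3} + \frac{1}{3 e^{45}}

f matches the chain-rule pattern g'(h)*h' with inner function h(x) = \frac{5 x^{3}}{3}; substituting u = h(x) collapses the integral.
F(x) = - \frac{e^{\frac{5 x^{3}}{3}}}{3} is an antiderivative of f.
Check: d/dx[- \frac{e^{\frac{5 x^{3}}{3}}}{3}] = - \frac{5 x^{2} e^{\frac{5 x^{3}}{3}}}{3} = f(x).
F(0) = - \frac{1}{3}; F(-3) = - \frac{1}{3 e^{45}}.
Integral = F(0) - F(-3) = - \frac{1}{3} + \frac{1}{3 e^{45}}.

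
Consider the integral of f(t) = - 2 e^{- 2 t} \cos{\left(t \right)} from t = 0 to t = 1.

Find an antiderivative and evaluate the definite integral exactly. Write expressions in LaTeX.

Whatever form F(t) takes, F'(t) = f(t) is non-negotiable.
F(t) = \frac{2 \left(- \sin{\left(t \right)} + 2 \cos{\left(t \right)}\right) e^{- 2 t}}{5} is an antiderivative of f.
Check: d/dt[\frac{2 \left(- \sin{\left(t \right)} + 2 \cos{\left(t \right)}\right) e^{- 2 t}}{5}] = - 2 e^{- 2 t} \cos{\left(t \right)} = f(t).
F(1) = - \frac{2 \sin{\left(1 \right)}}{5 e^{2}} + \frac{4 \cos{\left(1 \right)}}{5 e^{2}}; F(0) = \frac{4}{5}.
Integral = F(1) - F(0) = - \frac{4}{5} - \frac{2 \sin{\left(1 \right)}}{5 e^{2}} + \frac{4 \cos{\left(1 \right)}}{5 e^{2}}.

Antiderivative: F(t) = \frac{2 \left(- \sin{\left(t \right)} + 2 \cos{\left(t \right)}\right) e^{- 2 t}}{5}; value = - \frac{4}{5} - \frac{2 \sin{\left(1 \right)}}{5 e^{2}} + \frac{4 \cos{\left(1 \right)}}{5 e^{2}}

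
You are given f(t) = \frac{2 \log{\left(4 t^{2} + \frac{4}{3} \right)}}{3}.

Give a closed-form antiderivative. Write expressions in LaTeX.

Differentiate the proposed F(t) back; it has to land on f(t) exactly.
Check: d/dt[\frac{2 \left(3 t \log{\left(4 t^{2} + \frac{4}{3} \right)} - 6 t + 2 \sqrt{3} \operatorname{atan}{\left(\sqrt{3} t \right)}\right)}{9}] = \frac{2 \log{\left(t^{2} + \frac{1}{3} \right)}}{3} + \frac{4 \log{\left(2 \right)}}{3}, which equals f(t).

An antiderivative is F(t) = \frac{2 \left(3 t \log{\left(4 t^{2} + \frac{4}{3} \right)} - 6 t + 2 \sqrt{3} \operatorname{atan}{\left(\sqrt{3} t \right)}\right)}{9}.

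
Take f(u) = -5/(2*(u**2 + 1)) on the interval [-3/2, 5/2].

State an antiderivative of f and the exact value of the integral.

Antiderivative: F(u) = -5*atan(u)/2; value = -5*atan(5/2)/2 - 5*atan(3/2)/2

Recover f(u) by differentiating a candidate F(u); any mismatch rules it out.
F(u) = -5*atan(u)/2 is an antiderivative of f.
Check: d/du[-5*atan(u)/2] = -5/(2*u**2 + 2), which equals f(u).
F(5/2) = -5*atan(5/2)/2; F(-3/2) = 5*atan(3/2)/2.
Integral = F(5/2) - F(-3/2) = -5*atan(5/2)/2 - 5*atan(3/2)/2.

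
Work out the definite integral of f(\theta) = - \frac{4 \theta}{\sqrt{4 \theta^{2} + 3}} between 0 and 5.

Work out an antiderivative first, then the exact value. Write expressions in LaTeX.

The substitution u = 4 \theta^{2} + 3 works: f is exactly (dF/du)*(du/d\theta) for that inner function.
F(\theta) = - \sqrt{4 \theta^{2} + 3} is an antiderivative of f.
Check: d/d\theta[- \sqrt{4 \theta^{2} + 3}] = - \frac{4 \theta}{\sqrt{4 \theta^{2} + 3}} = f(\theta).
F(5) = - \sqrt{103}; F(0) = - \sqrt{3}.
Integral = F(5) - F(0) = - \sqrt{103} + \sqrt{3}.

Antiderivative: F(\theta) = - \sqrt{4 \theta^{2} + 3}; value = - \sqrt{103} + \sqrt{3}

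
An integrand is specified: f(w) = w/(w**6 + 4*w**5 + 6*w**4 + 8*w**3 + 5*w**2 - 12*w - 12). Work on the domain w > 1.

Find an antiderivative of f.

Factor the denominator ((w - 1)*(w + 1)*(w + 2)**2*(w**2 + 3)) and decompose: f = -(w + 12)/(196*(w**2 + 3)) - 59/(441*(w + 2)) - 2/(21*(w + 2)**2) + 1/(8*(w + 1)) + 1/(72*(w - 1)); each piece integrates to a log, atan, or power term.
Check: d/dw[(49*(w + 2)*log(w - 1) + 441*(w + 2)*log(w + 1) - 472*(w + 2)*log(w + 2) - 9*(w + 2)*log(w**2 + 3) - 72*sqrt(3)*(w + 2)*atan(sqrt(3)*w/3) + 336)/(3528*(w + 2))] = w/(w**6 + 4*w**5 + 6*w**4 + 8*w**3 + 5*w**2 - 12*w - 12) = f(w).

An antiderivative is F(w) = (49*(w + 2)*log(w - 1) + 441*(w + 2)*log(w + 1) - 472*(w + 2)*log(w + 2) - 9*(w + 2)*log(w**2 + 3) - 72*sqrt(3)*(w + 2)*atan(sqrt(3)*w/3) + 336)/(3528*(w + 2)).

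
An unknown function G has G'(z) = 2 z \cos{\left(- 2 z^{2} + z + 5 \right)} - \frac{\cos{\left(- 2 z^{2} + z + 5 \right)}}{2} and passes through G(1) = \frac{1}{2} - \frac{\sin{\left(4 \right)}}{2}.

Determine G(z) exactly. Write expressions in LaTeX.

G(z) = \frac{1}{2} - \frac{\sin{\left(- 2 z^{2} + z + 5 \right)}}{2}

The substitution u = - 2 z^{2} + z + 5 works: G'(z) is exactly (dG/du)*(du/dz) for that inner function.
A general antiderivative is - \frac{\sin{\left(- 2 z^{2} + z + 5 \right)}}{2} + C.
The condition gives C = \frac{1}{2} - \frac{\sin{\left(4 \right)}}{2} - (- \frac{\sin{\left(4 \right)}}{2}) = \frac{1}{2}.
So G(z) = \frac{1}{2} - \frac{\sin{\left(- 2 z^{2} + z + 5 \right)}}{2}.
Check: d/dz[\frac{1}{2} - \frac{\sin{\left(- 2 z^{2} + z + 5 \right)}}{2}] = 2 z \cos{\left(- 2 z^{2} + z + 5 \right)} - \frac{\cos{\left(- 2 z^{2} + z + 5 \right)}}{2} = G'(z).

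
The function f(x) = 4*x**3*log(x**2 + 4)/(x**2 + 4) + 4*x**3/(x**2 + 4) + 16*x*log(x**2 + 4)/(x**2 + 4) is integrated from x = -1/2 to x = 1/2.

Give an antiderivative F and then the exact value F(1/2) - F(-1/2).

Recognize the product-rule pattern: f = u'v + uv' with u = 2*x**2, v = log(x**2 + 4), so integration by parts undoes it.
F(x) = 2*x**2*log(x**2 + 4) is an antiderivative of f.
Check: d/dx[2*x**2*log(x**2 + 4)] = (4*x**3*log(x**2 + 4) + 4*x**3 + 16*x*log(x**2 + 4))/(x**2 + 4), which equals f(x).
F(1/2) = log(17/4)/2; F(-1/2) = log(17/4)/2.
Integral = F(1/2) - F(-1/2) = 0.

Antiderivative: F(x) = 2*x**2*log(x**2 + 4); value = 0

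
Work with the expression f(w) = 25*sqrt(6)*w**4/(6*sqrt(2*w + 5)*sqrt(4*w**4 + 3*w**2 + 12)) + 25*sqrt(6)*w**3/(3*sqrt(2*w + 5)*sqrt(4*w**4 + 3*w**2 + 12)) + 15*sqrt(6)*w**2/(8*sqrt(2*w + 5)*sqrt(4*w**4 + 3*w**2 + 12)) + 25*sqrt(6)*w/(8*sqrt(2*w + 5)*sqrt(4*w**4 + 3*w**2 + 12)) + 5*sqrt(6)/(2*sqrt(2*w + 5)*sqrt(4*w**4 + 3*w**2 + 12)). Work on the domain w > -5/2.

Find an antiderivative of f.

f has the shape u'v + uv' for u = 5*sqrt(2*w + 5)/4 and v = sqrt(2*w**4/3 + w**2/2 + 2) — it is the derivative of the product u*v.
Check: d/dw[5*sqrt(6)*sqrt(2*w + 5)*sqrt(4*w**4 + 3*w**2 + 12)/24] = (100*sqrt(6)*w**4 + 200*sqrt(6)*w**3 + 45*sqrt(6)*w**2 + 75*sqrt(6)*w + 60*sqrt(6))/(24*sqrt(2*w + 5)*sqrt(4*w**4 + 3*w**2 + 12)), which equals f(w).

An antiderivative is F(w) = 5*sqrt(6)*sqrt(2*w + 5)*sqrt(4*w**4 + 3*w**2 + 12)/24.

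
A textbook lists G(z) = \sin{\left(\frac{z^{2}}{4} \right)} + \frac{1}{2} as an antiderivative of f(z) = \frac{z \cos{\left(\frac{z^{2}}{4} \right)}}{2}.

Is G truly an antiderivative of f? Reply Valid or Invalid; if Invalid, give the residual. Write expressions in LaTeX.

d/dz[G] = \frac{z \cos{\left(\frac{z^{2}}{4} \right)}}{2}
This equals f(z) exactly, so the claim holds.

Valid - differentiating G returns exactly f.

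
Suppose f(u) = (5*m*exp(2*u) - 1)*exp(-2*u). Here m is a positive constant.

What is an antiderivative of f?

An antiderivative is F(u) = 5*m*u + exp(-2*u)/2.

Differentiate the proposed F(u) back; it has to land on f(u) exactly.
Check: d/du[5*m*u + exp(-2*u)/2] = (5*m*exp(2*u) - 1)*exp(-2*u) = f(u).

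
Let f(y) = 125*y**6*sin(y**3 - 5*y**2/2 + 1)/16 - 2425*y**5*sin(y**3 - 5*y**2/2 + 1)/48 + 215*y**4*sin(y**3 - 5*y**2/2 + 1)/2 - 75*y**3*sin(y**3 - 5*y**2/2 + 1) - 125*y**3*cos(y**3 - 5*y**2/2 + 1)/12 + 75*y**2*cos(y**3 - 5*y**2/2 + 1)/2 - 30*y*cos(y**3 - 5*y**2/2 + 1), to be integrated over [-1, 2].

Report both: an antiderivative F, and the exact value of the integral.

Recognize the product-rule pattern: f = u'v + uv' with u = -5*(-5*y**2/4 + 3*y)**2/3, v = cos(y**3 - 5*y**2/2 + 1), so integration by parts undoes it.
F(y) = -5*(-5*y**2/4 + 3*y)**2*cos(y**3 - 5*y**2/2 + 1)/3 is an antiderivative of f.
Check: d/dy[-5*(-5*y**2/4 + 3*y)**2*cos(y**3 - 5*y**2/2 + 1)/3] = 125*y**6*sin(y**3 - 5*y**2/2 + 1)/16 - 2425*y**5*sin(y**3 - 5*y**2/2 + 1)/48 + 215*y**4*sin(y**3 - 5*y**2/2 + 1)/2 - 75*y**3*sin(y**3 - 5*y**2/2 + 1) - 125*y**3*cos(y**3 - 5*y**2/2 + 1)/12 + 75*y**2*cos(y**3 - 5*y**2/2 + 1)/2 - 30*y*cos(y**3 - 5*y**2/2 + 1) = f(y).
F(2) = -5*cos(1)/3; F(-1) = -1445*cos(5/2)/48.
Integral = F(2) - F(-1) = 1445*cos(5/2)/48 - 5*cos(1)/3.

Antiderivative: F(y) = -5*(-5*y**2/4 + 3*y)**2*cos(y**3 - 5*y**2/2 + 1)/3; value = 1445*cos(5/2)/48 - 5*cos(1)/3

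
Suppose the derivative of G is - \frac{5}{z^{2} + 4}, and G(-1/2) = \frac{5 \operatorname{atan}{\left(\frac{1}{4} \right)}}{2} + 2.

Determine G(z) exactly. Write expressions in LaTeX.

Whatever form G(z) takes, its d/dz must return the stated G'(z).
A general antiderivative is - \frac{5 \operatorname{atan}{\left(\frac{z}{2} \right)}}{2} + C.
The condition gives C = \frac{5 \operatorname{atan}{\left(\frac{1}{4} \right)}}{2} + 2 - (\frac{5 \operatorname{atan}{\left(\frac{1}{4} \right)}}{2}) = 2.
So G(z) = 2 - \frac{5 \operatorname{atan}{\left(\frac{z}{2} \right)}}{2}.
Check: d/dz[2 - \frac{5 \operatorname{atan}{\left(\frac{z}{2} \right)}}{2}] = - \frac{5}{z^{2} + 4} = G'(z).

G(z) = 2 - \frac{5 \operatorname{atan}{\left(\frac{z}{2} \right)}}{2}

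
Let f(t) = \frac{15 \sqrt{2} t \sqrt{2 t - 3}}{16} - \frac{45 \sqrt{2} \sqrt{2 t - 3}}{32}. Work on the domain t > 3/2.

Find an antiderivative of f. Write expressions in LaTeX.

An antiderivative is F(t) = \frac{3 t^{2} \sqrt{t - \frac{3}{2}}}{4} - \frac{9 t \sqrt{t - \frac{3}{2}}}{4} + \frac{27 \sqrt{t - \frac{3}{2}}}{16}.

The integrand splits into summands that can be handled one at a time.
Check: d/dt[\frac{3 t^{2} \sqrt{t - \frac{3}{2}}}{4} - \frac{9 t \sqrt{t - \frac{3}{2}}}{4} + \frac{27 \sqrt{t - \frac{3}{2}}}{16}] = \frac{\sqrt{2} \left(60 t^{2} - 180 t + 135\right)}{32 \sqrt{2 t - 3}}, which equals f(t).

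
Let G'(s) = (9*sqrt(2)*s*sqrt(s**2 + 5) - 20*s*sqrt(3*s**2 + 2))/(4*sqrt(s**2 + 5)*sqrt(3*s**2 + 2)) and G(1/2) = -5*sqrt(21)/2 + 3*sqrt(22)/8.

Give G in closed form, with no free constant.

G(s) = -5*sqrt(s**2 + 5) + 3*sqrt(3*s**2/2 + 1)/2

The proposed G(s) is checked by its d/ds: the result must match the given G'(s).
A general antiderivative is -5*sqrt(s**2 + 5) + 3*sqrt(3*s**2/2 + 1)/2 + C.
The condition gives C = -5*sqrt(21)/2 + 3*sqrt(22)/8 - (-5*sqrt(21)/2 + 3*sqrt(22)/8) = 0.
So G(s) = -5*sqrt(s**2 + 5) + 3*sqrt(3*s**2/2 + 1)/2.
Check: d/ds[-5*sqrt(s**2 + 5) + 3*sqrt(3*s**2/2 + 1)/2] = (9*sqrt(2)*s*sqrt(s**2 + 5) - 20*s*sqrt(3*s**2 + 2))/(4*sqrt(s**2 + 5)*sqrt(3*s**2 + 2)) = G'(s).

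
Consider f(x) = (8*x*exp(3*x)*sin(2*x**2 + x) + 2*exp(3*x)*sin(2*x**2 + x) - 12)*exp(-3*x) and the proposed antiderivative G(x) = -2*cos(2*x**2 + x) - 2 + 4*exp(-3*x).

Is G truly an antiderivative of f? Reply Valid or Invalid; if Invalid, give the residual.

d/dx[G] = (8*x*exp(3*x)*sin(2*x**2 + x) + 2*exp(3*x)*sin(2*x**2 + x) - 12)*exp(-3*x)
This equals f(x) exactly, so the claim holds.

Valid. The derivative of G reproduces f.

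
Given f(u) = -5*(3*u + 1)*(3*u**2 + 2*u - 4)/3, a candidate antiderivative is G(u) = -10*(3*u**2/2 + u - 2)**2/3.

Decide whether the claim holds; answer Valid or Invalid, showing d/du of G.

d/du[G] = -30*u**3 - 30*u**2 + 100*u/3 + 40/3
d/du[G] - f(u) = -15*u**3 - 15*u**2 + 50*u/3 + 20/3 != 0.

Invalid: d/du[G] - f = -15*u**3 - 15*u**2 + 50*u/3 + 20/3, which is not 0.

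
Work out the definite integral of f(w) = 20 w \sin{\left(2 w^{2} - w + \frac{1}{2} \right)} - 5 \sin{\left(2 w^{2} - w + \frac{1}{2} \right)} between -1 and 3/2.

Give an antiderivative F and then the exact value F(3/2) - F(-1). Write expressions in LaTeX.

Antiderivative: F(w) = - 5 \cos{\left(2 w^{2} - w + \frac{1}{2} \right)}; value = 0

f matches the chain-rule pattern g'(h)*h' with inner function h(w) = 2 w^{2} - w + \frac{1}{2}; substituting u = h(w) collapses the integral.
F(w) = - 5 \cos{\left(2 w^{2} - w + \frac{1}{2} \right)} is an antiderivative of f.
Check: d/dw[- 5 \cos{\left(2 w^{2} - w + \frac{1}{2} \right)}] = 20 w \sin{\left(2 w^{2} - w + \frac{1}{2} \right)} - 5 \sin{\left(2 w^{2} - w + \frac{1}{2} \right)} = f(w).
F(3/2) = - 5 \cos{\left(\frac{7}{2} \right)}; F(-1) = - 5 \cos{\left(\frac{7}{2} \right)}.
Integral = F(3/2) - F(-1) = 0.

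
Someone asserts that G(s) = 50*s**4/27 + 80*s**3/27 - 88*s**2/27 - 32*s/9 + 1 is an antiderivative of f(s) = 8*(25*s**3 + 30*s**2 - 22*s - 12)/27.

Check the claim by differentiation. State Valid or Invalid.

Valid - the claim checks out under differentiation.

d/ds[G] = 200*s**3/27 + 80*s**2/9 - 176*s/27 - 32/9
This equals f(s) exactly, so the claim holds.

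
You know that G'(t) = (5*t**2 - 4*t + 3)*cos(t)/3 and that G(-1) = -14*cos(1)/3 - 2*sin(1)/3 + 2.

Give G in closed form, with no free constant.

G(t) = 5*t**2*sin(t)/3 - 4*t*sin(t)/3 + 10*t*cos(t)/3 - 7*sin(t)/3 - 4*cos(t)/3 + 2

Since d/dt undoes antidifferentiation here, G(t) must give back the stated G'(t).
A general antiderivative is 5*t**2*sin(t)/3 - 4*t*sin(t)/3 + 10*t*cos(t)/3 - 7*sin(t)/3 - 4*cos(t)/3 + C.
The condition gives C = -14*cos(1)/3 - 2*sin(1)/3 + 2 - (-14*cos(1)/3 - 2*sin(1)/3) = 2.
So G(t) = 5*t**2*sin(t)/3 - 4*t*sin(t)/3 + 10*t*cos(t)/3 - 7*sin(t)/3 - 4*cos(t)/3 + 2.
Check: d/dt[5*t**2*sin(t)/3 - 4*t*sin(t)/3 + 10*t*cos(t)/3 - 7*sin(t)/3 - 4*cos(t)/3 + 2] = 5*t**2*cos(t)/3 - 4*t*cos(t)/3 + cos(t), which equals G'(t).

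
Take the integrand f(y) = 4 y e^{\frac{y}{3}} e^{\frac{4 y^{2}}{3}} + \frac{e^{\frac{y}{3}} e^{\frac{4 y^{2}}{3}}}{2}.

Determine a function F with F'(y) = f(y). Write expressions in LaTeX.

The substitution u = \frac{4 y^{2}}{3} + \frac{y}{3} works: f is exactly (dF/du)*(du/dy) for that inner function.
Check: d/dy[\frac{3 e^{\frac{4 y^{2}}{3} + \frac{y}{3}}}{2}] = 4 y e^{\frac{y}{3}} e^{\frac{4 y^{2}}{3}} + \frac{e^{\frac{y}{3}} e^{\frac{4 y^{2}}{3}}}{2} = f(y).

An antiderivative is F(y) = \frac{3 e^{\frac{4 y^{2}}{3} + \frac{y}{3}}}{2}.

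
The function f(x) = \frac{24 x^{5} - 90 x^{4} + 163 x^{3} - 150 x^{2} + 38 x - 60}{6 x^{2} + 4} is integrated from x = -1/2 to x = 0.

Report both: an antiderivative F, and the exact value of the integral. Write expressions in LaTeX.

Differentiate the proposed F(x) back; it has to land on f(x) exactly.
F(x) = x^{4} - 5 x^{3} + \frac{49 x^{2}}{4} - 15 x - 5 \log{\left(x^{2} + \frac{2}{3} \right)} is an antiderivative of f.
Check: d/dx[x^{4} - 5 x^{3} + \frac{49 x^{2}}{4} - 15 x - 5 \log{\left(x^{2} + \frac{2}{3} \right)}] = \frac{24 x^{5} - 90 x^{4} + 163 x^{3} - 150 x^{2} + 38 x - 60}{6 x^{2} + 4} = f(x).
F(0) = - 5 \log{\left(\frac{2}{3} \right)}; F(-1/2) = \frac{45}{4} - 5 \log{\left(\frac{11}{12} \right)}.
Integral = F(0) - F(-1/2) = - \frac{45}{4} + 5 \log{\left(\frac{11}{12} \right)} - 5 \log{\left(\frac{2}{3} \right)}.

Antiderivative: F(x) = x^{4} - 5 x^{3} + \frac{49 x^{2}}{4} - 15 x - 5 \log{\left(x^{2} + \frac{2}{3} \right)}; value = - \frac{45}{4} + 5 \log{\left(\frac{11}{12} \right)} - 5 \log{\left(\frac{2}{3} \right)}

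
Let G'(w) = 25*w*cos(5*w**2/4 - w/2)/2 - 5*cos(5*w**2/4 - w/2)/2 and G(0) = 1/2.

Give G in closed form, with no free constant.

G(w) = 5*sin(5*w**2/4 - w/2) + 1/2

The substitution u = 5*w**2/4 - w/2 works: G'(w) is exactly (dG/du)*(du/dw) for that inner function.
A general antiderivative is 5*sin(5*w**2/4 - w/2) + C.
The condition gives C = 1/2 - (0) = 1/2.
So G(w) = 5*sin(5*w**2/4 - w/2) + 1/2.
Check: d/dw[5*sin(5*w**2/4 - w/2) + 1/2] = 25*w*cos(5*w**2/4 - w/2)/2 - 5*cos(5*w**2/4 - w/2)/2 = G'(w).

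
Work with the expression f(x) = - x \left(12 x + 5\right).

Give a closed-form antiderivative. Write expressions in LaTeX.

An antiderivative is F(x) = - 4 x^{3} - \frac{5 x^{2}}{2}.

An antiderivative F(x) passes only if d/dx[F] lands on f(x) exactly.
Check: d/dx[- 4 x^{3} - \frac{5 x^{2}}{2}] = - 12 x^{2} - 5 x, which equals f(x).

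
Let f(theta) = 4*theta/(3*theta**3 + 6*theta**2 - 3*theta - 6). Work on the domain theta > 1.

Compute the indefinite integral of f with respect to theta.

F(theta) = 2*log(theta - 1)/9 + 2*log(theta + 1)/3 - 8*log(theta + 2)/9 + C

The denominator factors as 3*(theta - 1)*(theta + 1)*(theta + 2); partial fractions split f into directly integrable pieces: -8/(9*(theta + 2)) + 2/(3*(theta + 1)) + 2/(9*(theta - 1)).
Check: d/dtheta[2*log(theta - 1)/9 + 2*log(theta + 1)/3 - 8*log(theta + 2)/9] = 4*theta/(3*theta**3 + 6*theta**2 - 3*theta - 6) = f(theta).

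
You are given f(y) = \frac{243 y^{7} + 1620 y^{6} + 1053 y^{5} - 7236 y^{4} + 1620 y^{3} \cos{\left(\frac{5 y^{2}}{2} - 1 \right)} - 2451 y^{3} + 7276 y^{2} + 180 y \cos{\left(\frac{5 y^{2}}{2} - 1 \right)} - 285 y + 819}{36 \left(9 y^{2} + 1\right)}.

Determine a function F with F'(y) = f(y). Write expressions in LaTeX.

An antiderivative is F(y) = \frac{\left(3 y^{2} + 8 y - 15\right)^{3} + 216 \sin{\left(\frac{5 y^{2}}{2} - 1 \right)} - 162 \operatorname{atan}{\left(3 y \right)}}{216}.

Check any antiderivative F(y) by computing F'(y) and comparing it with f(y).
Check: d/dy[\frac{\left(3 y^{2} + 8 y - 15\right)^{3} + 216 \sin{\left(\frac{5 y^{2}}{2} - 1 \right)} - 162 \operatorname{atan}{\left(3 y \right)}}{216}] = \frac{243 y^{7} + 1620 y^{6} + 1053 y^{5} - 7236 y^{4} + 1620 y^{3} \cos{\left(\frac{5 y^{2}}{2} - 1 \right)} - 2451 y^{3} + 7276 y^{2} + 180 y \cos{\left(\frac{5 y^{2}}{2} - 1 \right)} - 285 y + 819}{324 y^{2} + 36}, which equals f(y).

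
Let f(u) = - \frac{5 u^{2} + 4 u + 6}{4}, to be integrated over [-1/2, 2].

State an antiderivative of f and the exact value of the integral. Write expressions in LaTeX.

Whatever form F(u) takes, F'(u) = f(u) is non-negotiable.
F(u) = - \frac{u \left(5 u^{2} + 6 u + 18\right)}{12} is an antiderivative of f.
Check: d/du[- \frac{u \left(5 u^{2} + 6 u + 18\right)}{12}] = - \frac{5 u^{2}}{4} - u - \frac{3}{2}, which equals f(u).
F(2) = - \frac{25}{3}; F(-1/2) = \frac{65}{96}.
Integral = F(2) - F(-1/2) = - \frac{865}{96}.

Antiderivative: F(u) = - \frac{u \left(5 u^{2} + 6 u + 18\right)}{12}; value = - \frac{865}{96}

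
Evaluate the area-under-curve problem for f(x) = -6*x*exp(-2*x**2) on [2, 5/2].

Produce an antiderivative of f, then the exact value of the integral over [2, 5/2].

Antiderivative: F(x) = 3*exp(-2*x**2)/2; value = -3*exp(-8)/2 + 3*exp(-25/2)/2

f matches the chain-rule pattern g'(h)*h' with inner function h(x) = -2*x**2; substituting u = h(x) collapses the integral.
F(x) = 3*exp(-2*x**2)/2 is an antiderivative of f.
Check: d/dx[3*exp(-2*x**2)/2] = -6*x*exp(-2*x**2) = f(x).
F(5/2) = 3*exp(-25/2)/2; F(2) = 3*exp(-8)/2.
Integral = F(5/2) - F(2) = -3*exp(-8)/2 + 3*exp(-25/2)/2.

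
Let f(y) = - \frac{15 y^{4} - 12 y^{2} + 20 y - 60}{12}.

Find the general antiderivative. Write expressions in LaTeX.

F(y) = - \frac{y^{5}}{4} + \frac{y^{3}}{3} - \frac{5 y^{2}}{6} + 5 y + C

A first test for any F(y): its y-derivative must equal f(y) identically.
Check: d/dy[- \frac{y^{5}}{4} + \frac{y^{3}}{3} - \frac{5 y^{2}}{6} + 5 y] = - \frac{5 y^{4}}{4} + y^{2} - \frac{5 y}{3} + 5, which equals f(y).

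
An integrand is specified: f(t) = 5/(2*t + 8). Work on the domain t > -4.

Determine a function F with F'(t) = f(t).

An antiderivative is F(t) = 5*log(t/2 + 2)/2.

Check any antiderivative F(t) by computing F'(t) and comparing it with f(t).
Check: d/dt[5*log(t/2 + 2)/2] = 5/(2*t + 8) = f(t).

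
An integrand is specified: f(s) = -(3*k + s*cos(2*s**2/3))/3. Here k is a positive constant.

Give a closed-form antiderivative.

An antiderivative is F(s) = (-4*k*s - sin(2*s**2/3))/4.

Check any antiderivative F(s) by computing F'(s) and comparing it with f(s).
Check: d/ds[(-4*k*s - sin(2*s**2/3))/4] = -k - s*cos(2*s**2/3)/3, which equals f(s).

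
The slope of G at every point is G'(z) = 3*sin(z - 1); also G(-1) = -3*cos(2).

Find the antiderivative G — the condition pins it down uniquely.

Differentiate the proposed G(z) back; it has to land on the given G'(z).
A general antiderivative is -3*cos(z - 1) + C.
The condition gives C = -3*cos(2) - (-3*cos(2)) = 0.
So G(z) = -3*cos(z - 1).
Check: d/dz[-3*cos(z - 1)] = 3*sin(z - 1) = G'(z).

G(z) = -3*cos(z - 1)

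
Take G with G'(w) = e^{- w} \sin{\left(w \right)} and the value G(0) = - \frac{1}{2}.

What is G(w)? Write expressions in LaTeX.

G(w) = \frac{\left(- \sin{\left(w \right)} - \cos{\left(w \right)}\right) e^{- w}}{2}

Whatever form G(w) takes, its d/dw must return the stated G'(w).
A general antiderivative is - \frac{e^{- w} \sin{\left(w \right)}}{2} - \frac{e^{- w} \cos{\left(w \right)}}{2} + C.
The condition gives C = - \frac{1}{2} - (- \frac{1}{2}) = 0.
So G(w) = \frac{\left(- \sin{\left(w \right)} - \cos{\left(w \right)}\right) e^{- w}}{2}.
Check: d/dw[\frac{\left(- \sin{\left(w \right)} - \cos{\left(w \right)}\right) e^{- w}}{2}] = e^{- w} \sin{\left(w \right)} = G'(w).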